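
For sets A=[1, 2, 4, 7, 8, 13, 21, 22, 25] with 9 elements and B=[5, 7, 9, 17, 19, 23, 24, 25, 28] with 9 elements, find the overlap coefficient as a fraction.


A intersect B = [7, 25]
|A intersect B| = 2
min(|A|, |B|) = min(9, 9) = 9
Overlap = 2 / 9 = 2/9

2/9


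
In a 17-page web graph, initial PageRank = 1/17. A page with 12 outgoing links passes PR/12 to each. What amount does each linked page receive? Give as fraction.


Initial PR = 1/17 = 1/17
Outlinks = 12
Contribution per link = PR / outlinks
= 1/17 / 12
= 1/204

1/204


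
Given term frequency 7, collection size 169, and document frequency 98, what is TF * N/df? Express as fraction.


TF * (N/df)
= 7 * (169/98)
= 7 * 169/98
= 169/14

169/14


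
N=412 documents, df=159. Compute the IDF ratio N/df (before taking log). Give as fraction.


IDF ratio = N / df
= 412 / 159
= 412/159

412/159


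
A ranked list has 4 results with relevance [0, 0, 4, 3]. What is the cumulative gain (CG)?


Cumulative Gain = sum of relevance scores
Position 1: rel=0, running sum=0
Position 2: rel=0, running sum=0
Position 3: rel=4, running sum=4
Position 4: rel=3, running sum=7
CG = 7

7


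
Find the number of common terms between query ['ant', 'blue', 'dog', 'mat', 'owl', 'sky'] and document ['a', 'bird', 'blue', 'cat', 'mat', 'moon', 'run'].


Query terms: ['ant', 'blue', 'dog', 'mat', 'owl', 'sky']
Document terms: ['a', 'bird', 'blue', 'cat', 'mat', 'moon', 'run']
Common terms: ['blue', 'mat']
Overlap count = 2

2


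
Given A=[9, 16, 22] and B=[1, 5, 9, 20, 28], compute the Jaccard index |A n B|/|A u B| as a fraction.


A intersect B = [9]
|A intersect B| = 1
A union B = [1, 5, 9, 16, 20, 22, 28]
|A union B| = 7
Jaccard = 1/7 = 1/7

1/7


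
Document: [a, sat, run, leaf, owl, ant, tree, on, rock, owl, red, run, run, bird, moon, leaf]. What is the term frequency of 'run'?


Document has 16 words
Scanning for 'run':
Found at positions: [2, 11, 12]
Count = 3

3


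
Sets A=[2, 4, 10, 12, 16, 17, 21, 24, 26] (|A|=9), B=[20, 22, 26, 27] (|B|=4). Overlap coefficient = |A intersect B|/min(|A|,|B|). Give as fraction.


A intersect B = [26]
|A intersect B| = 1
min(|A|, |B|) = min(9, 4) = 4
Overlap = 1 / 4 = 1/4

1/4


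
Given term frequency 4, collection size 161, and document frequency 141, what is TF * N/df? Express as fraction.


TF * (N/df)
= 4 * (161/141)
= 4 * 161/141
= 644/141

644/141


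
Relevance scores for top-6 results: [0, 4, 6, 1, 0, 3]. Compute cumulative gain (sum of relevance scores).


Cumulative Gain = sum of relevance scores
Position 1: rel=0, running sum=0
Position 2: rel=4, running sum=4
Position 3: rel=6, running sum=10
Position 4: rel=1, running sum=11
Position 5: rel=0, running sum=11
Position 6: rel=3, running sum=14
CG = 14

14


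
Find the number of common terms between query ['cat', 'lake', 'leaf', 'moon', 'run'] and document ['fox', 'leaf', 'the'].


Query terms: ['cat', 'lake', 'leaf', 'moon', 'run']
Document terms: ['fox', 'leaf', 'the']
Common terms: ['leaf']
Overlap count = 1

1


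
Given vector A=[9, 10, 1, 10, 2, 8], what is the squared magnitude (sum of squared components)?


|A|^2 = sum of squared components
A[0]^2 = 9^2 = 81
A[1]^2 = 10^2 = 100
A[2]^2 = 1^2 = 1
A[3]^2 = 10^2 = 100
A[4]^2 = 2^2 = 4
A[5]^2 = 8^2 = 64
Sum = 81 + 100 + 1 + 100 + 4 + 64 = 350

350


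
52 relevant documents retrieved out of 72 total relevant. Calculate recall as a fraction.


Recall = retrieved_relevant / total_relevant
= 52 / 72
= 52 / (52 + 20)
= 13/18

13/18


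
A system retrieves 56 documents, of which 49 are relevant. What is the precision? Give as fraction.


Precision = relevant_retrieved / total_retrieved
= 49 / 56
= 49 / (49 + 7)
= 7/8

7/8


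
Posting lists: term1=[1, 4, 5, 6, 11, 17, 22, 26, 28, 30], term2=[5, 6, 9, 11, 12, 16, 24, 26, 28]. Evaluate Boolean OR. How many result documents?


Boolean OR: find union of posting lists
term1 docs: [1, 4, 5, 6, 11, 17, 22, 26, 28, 30]
term2 docs: [5, 6, 9, 11, 12, 16, 24, 26, 28]
Union: [1, 4, 5, 6, 9, 11, 12, 16, 17, 22, 24, 26, 28, 30]
|union| = 14

14


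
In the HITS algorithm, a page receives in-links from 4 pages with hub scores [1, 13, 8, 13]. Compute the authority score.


Authority = sum of hub scores of in-linkers
In-link 1: hub score = 1
In-link 2: hub score = 13
In-link 3: hub score = 8
In-link 4: hub score = 13
Authority = 1 + 13 + 8 + 13 = 35

35


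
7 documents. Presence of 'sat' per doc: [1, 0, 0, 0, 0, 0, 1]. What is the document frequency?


Checking each document for 'sat':
Doc 1: present
Doc 2: absent
Doc 3: absent
Doc 4: absent
Doc 5: absent
Doc 6: absent
Doc 7: present
df = sum of presences = 1 + 0 + 0 + 0 + 0 + 0 + 1 = 2

2


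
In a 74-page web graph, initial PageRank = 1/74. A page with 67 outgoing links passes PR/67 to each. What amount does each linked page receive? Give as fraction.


Initial PR = 1/74 = 1/74
Outlinks = 67
Contribution per link = PR / outlinks
= 1/74 / 67
= 1/4958

1/4958


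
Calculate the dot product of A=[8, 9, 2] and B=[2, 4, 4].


Dot product = sum of element-wise products
A[0]*B[0] = 8*2 = 16
A[1]*B[1] = 9*4 = 36
A[2]*B[2] = 2*4 = 8
Sum = 16 + 36 + 8 = 60

60


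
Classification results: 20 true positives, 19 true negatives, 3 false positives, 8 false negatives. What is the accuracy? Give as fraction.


Accuracy = (TP + TN) / (TP + TN + FP + FN)
TP + TN = 20 + 19 = 39
Total = 20 + 19 + 3 + 8 = 50
Accuracy = 39 / 50 = 39/50

39/50


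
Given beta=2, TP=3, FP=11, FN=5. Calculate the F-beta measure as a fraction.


P = TP/(TP+FP) = 3/14 = 3/14
R = TP/(TP+FN) = 3/8 = 3/8
beta^2 = 2^2 = 4
(1 + beta^2) = 5
Numerator = (1+beta^2)*P*R = 45/112
Denominator = beta^2*P + R = 6/7 + 3/8 = 69/56
F_beta = 15/46

15/46


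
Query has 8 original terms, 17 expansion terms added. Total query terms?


Original terms: 8
Expansion terms: 17
Total = 8 + 17 = 25

25


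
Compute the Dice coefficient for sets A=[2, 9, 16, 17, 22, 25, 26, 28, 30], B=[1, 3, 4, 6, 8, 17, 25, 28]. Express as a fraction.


A intersect B = [17, 25, 28]
|A intersect B| = 3
|A| = 9, |B| = 8
Dice = 2*3 / (9+8)
= 6 / 17 = 6/17

6/17


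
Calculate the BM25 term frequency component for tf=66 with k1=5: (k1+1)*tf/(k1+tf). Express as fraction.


BM25 TF component = (k1+1)*tf / (k1+tf)
k1 = 5, tf = 66
Numerator = (5+1)*66 = 396
Denominator = 5 + 66 = 71
= 396/71 = 396/71

396/71


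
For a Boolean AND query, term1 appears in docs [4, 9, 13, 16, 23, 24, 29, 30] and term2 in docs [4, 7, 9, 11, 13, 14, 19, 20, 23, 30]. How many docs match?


Boolean AND: find intersection of posting lists
term1 docs: [4, 9, 13, 16, 23, 24, 29, 30]
term2 docs: [4, 7, 9, 11, 13, 14, 19, 20, 23, 30]
Intersection: [4, 9, 13, 23, 30]
|intersection| = 5

5


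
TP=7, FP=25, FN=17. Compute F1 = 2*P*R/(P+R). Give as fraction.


F1 = 2 * P * R / (P + R)
P = TP/(TP+FP) = 7/32 = 7/32
R = TP/(TP+FN) = 7/24 = 7/24
2 * P * R = 2 * 7/32 * 7/24 = 49/384
P + R = 7/32 + 7/24 = 49/96
F1 = 49/384 / 49/96 = 1/4

1/4


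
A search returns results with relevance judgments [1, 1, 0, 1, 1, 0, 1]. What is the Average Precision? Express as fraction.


Computing P@k for each relevant position:
Position 1: relevant, P@1 = 1/1 = 1
Position 2: relevant, P@2 = 2/2 = 1
Position 3: not relevant
Position 4: relevant, P@4 = 3/4 = 3/4
Position 5: relevant, P@5 = 4/5 = 4/5
Position 6: not relevant
Position 7: relevant, P@7 = 5/7 = 5/7
Sum of P@k = 1 + 1 + 3/4 + 4/5 + 5/7 = 597/140
AP = 597/140 / 5 = 597/700

597/700


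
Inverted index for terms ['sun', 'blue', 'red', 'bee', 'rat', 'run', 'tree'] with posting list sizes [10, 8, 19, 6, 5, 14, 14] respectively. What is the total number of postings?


Summing posting list sizes:
'sun': 10 postings
'blue': 8 postings
'red': 19 postings
'bee': 6 postings
'rat': 5 postings
'run': 14 postings
'tree': 14 postings
Total = 10 + 8 + 19 + 6 + 5 + 14 + 14 = 76

76


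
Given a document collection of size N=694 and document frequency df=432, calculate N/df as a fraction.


IDF ratio = N / df
= 694 / 432
= 347/216

347/216


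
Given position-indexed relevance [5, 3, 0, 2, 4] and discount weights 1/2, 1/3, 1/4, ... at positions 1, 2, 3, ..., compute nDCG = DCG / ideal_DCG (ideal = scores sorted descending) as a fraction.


Position discount weights w_i = 1/(i+1) for i=1..5:
Weights = [1/2, 1/3, 1/4, 1/5, 1/6]
Actual relevance: [5, 3, 0, 2, 4]
DCG = 5/2 + 3/3 + 0/4 + 2/5 + 4/6 = 137/30
Ideal relevance (sorted desc): [5, 4, 3, 2, 0]
Ideal DCG = 5/2 + 4/3 + 3/4 + 2/5 + 0/6 = 299/60
nDCG = DCG / ideal_DCG = 137/30 / 299/60 = 274/299

274/299


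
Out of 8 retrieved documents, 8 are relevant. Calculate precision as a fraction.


Precision = relevant_retrieved / total_retrieved
= 8 / 8
= 8 / (8 + 0)
= 1

1


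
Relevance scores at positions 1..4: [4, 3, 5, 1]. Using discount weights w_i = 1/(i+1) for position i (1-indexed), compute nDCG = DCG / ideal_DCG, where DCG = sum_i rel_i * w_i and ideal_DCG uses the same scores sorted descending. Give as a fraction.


Position discount weights w_i = 1/(i+1) for i=1..4:
Weights = [1/2, 1/3, 1/4, 1/5]
Actual relevance: [4, 3, 5, 1]
DCG = 4/2 + 3/3 + 5/4 + 1/5 = 89/20
Ideal relevance (sorted desc): [5, 4, 3, 1]
Ideal DCG = 5/2 + 4/3 + 3/4 + 1/5 = 287/60
nDCG = DCG / ideal_DCG = 89/20 / 287/60 = 267/287

267/287


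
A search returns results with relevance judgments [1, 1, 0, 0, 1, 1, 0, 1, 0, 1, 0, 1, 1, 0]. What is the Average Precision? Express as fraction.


Computing P@k for each relevant position:
Position 1: relevant, P@1 = 1/1 = 1
Position 2: relevant, P@2 = 2/2 = 1
Position 3: not relevant
Position 4: not relevant
Position 5: relevant, P@5 = 3/5 = 3/5
Position 6: relevant, P@6 = 4/6 = 2/3
Position 7: not relevant
Position 8: relevant, P@8 = 5/8 = 5/8
Position 9: not relevant
Position 10: relevant, P@10 = 6/10 = 3/5
Position 11: not relevant
Position 12: relevant, P@12 = 7/12 = 7/12
Position 13: relevant, P@13 = 8/13 = 8/13
Position 14: not relevant
Sum of P@k = 1 + 1 + 3/5 + 2/3 + 5/8 + 3/5 + 7/12 + 8/13 = 2959/520
AP = 2959/520 / 8 = 2959/4160

2959/4160


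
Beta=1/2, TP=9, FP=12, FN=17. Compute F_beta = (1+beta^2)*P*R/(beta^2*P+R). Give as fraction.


P = TP/(TP+FP) = 9/21 = 3/7
R = TP/(TP+FN) = 9/26 = 9/26
beta^2 = 1/2^2 = 1/4
(1 + beta^2) = 5/4
Numerator = (1+beta^2)*P*R = 135/728
Denominator = beta^2*P + R = 3/28 + 9/26 = 165/364
F_beta = 9/22

9/22


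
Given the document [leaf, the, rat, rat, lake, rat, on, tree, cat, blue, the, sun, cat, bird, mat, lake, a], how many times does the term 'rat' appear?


Document has 17 words
Scanning for 'rat':
Found at positions: [2, 3, 5]
Count = 3

3


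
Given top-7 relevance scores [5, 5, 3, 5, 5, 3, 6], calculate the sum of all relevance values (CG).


Cumulative Gain = sum of relevance scores
Position 1: rel=5, running sum=5
Position 2: rel=5, running sum=10
Position 3: rel=3, running sum=13
Position 4: rel=5, running sum=18
Position 5: rel=5, running sum=23
Position 6: rel=3, running sum=26
Position 7: rel=6, running sum=32
CG = 32

32


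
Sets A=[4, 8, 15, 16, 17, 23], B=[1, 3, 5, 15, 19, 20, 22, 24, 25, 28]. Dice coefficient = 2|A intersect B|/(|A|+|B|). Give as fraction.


A intersect B = [15]
|A intersect B| = 1
|A| = 6, |B| = 10
Dice = 2*1 / (6+10)
= 2 / 16 = 1/8

1/8


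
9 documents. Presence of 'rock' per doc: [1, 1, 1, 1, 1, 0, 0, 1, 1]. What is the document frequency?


Checking each document for 'rock':
Doc 1: present
Doc 2: present
Doc 3: present
Doc 4: present
Doc 5: present
Doc 6: absent
Doc 7: absent
Doc 8: present
Doc 9: present
df = sum of presences = 1 + 1 + 1 + 1 + 1 + 0 + 0 + 1 + 1 = 7

7


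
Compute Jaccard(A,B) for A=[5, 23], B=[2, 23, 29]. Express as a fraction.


A intersect B = [23]
|A intersect B| = 1
A union B = [2, 5, 23, 29]
|A union B| = 4
Jaccard = 1/4 = 1/4

1/4


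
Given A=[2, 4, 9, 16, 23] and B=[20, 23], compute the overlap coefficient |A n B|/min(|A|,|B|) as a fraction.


A intersect B = [23]
|A intersect B| = 1
min(|A|, |B|) = min(5, 2) = 2
Overlap = 1 / 2 = 1/2

1/2


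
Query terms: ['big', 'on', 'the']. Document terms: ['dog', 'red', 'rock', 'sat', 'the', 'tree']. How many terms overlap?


Query terms: ['big', 'on', 'the']
Document terms: ['dog', 'red', 'rock', 'sat', 'the', 'tree']
Common terms: ['the']
Overlap count = 1

1


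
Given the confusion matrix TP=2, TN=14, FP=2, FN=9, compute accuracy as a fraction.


Accuracy = (TP + TN) / (TP + TN + FP + FN)
TP + TN = 2 + 14 = 16
Total = 2 + 14 + 2 + 9 = 27
Accuracy = 16 / 27 = 16/27

16/27


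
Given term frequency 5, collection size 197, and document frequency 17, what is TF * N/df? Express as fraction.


TF * (N/df)
= 5 * (197/17)
= 5 * 197/17
= 985/17

985/17


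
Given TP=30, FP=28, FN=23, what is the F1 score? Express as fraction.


F1 = 2 * P * R / (P + R)
P = TP/(TP+FP) = 30/58 = 15/29
R = TP/(TP+FN) = 30/53 = 30/53
2 * P * R = 2 * 15/29 * 30/53 = 900/1537
P + R = 15/29 + 30/53 = 1665/1537
F1 = 900/1537 / 1665/1537 = 20/37

20/37


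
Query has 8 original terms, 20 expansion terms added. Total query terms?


Original terms: 8
Expansion terms: 20
Total = 8 + 20 = 28

28


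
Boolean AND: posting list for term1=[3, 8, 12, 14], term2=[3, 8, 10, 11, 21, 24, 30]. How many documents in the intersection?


Boolean AND: find intersection of posting lists
term1 docs: [3, 8, 12, 14]
term2 docs: [3, 8, 10, 11, 21, 24, 30]
Intersection: [3, 8]
|intersection| = 2

2


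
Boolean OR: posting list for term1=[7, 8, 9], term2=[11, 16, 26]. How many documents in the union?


Boolean OR: find union of posting lists
term1 docs: [7, 8, 9]
term2 docs: [11, 16, 26]
Union: [7, 8, 9, 11, 16, 26]
|union| = 6

6


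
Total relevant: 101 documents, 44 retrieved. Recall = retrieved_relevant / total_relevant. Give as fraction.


Recall = retrieved_relevant / total_relevant
= 44 / 101
= 44 / (44 + 57)
= 44/101

44/101


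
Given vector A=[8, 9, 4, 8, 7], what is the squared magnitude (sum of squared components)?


|A|^2 = sum of squared components
A[0]^2 = 8^2 = 64
A[1]^2 = 9^2 = 81
A[2]^2 = 4^2 = 16
A[3]^2 = 8^2 = 64
A[4]^2 = 7^2 = 49
Sum = 64 + 81 + 16 + 64 + 49 = 274

274


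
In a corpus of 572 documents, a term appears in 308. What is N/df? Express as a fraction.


IDF ratio = N / df
= 572 / 308
= 13/7

13/7


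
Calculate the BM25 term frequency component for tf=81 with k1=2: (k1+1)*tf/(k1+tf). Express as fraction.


BM25 TF component = (k1+1)*tf / (k1+tf)
k1 = 2, tf = 81
Numerator = (2+1)*81 = 243
Denominator = 2 + 81 = 83
= 243/83 = 243/83

243/83


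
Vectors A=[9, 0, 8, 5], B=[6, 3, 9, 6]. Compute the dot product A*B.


Dot product = sum of element-wise products
A[0]*B[0] = 9*6 = 54
A[1]*B[1] = 0*3 = 0
A[2]*B[2] = 8*9 = 72
A[3]*B[3] = 5*6 = 30
Sum = 54 + 0 + 72 + 30 = 156

156


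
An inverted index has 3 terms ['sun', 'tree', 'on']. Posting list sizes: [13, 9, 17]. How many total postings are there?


Summing posting list sizes:
'sun': 13 postings
'tree': 9 postings
'on': 17 postings
Total = 13 + 9 + 17 = 39

39


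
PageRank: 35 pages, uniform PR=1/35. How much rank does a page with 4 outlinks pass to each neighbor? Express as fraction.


Initial PR = 1/35 = 1/35
Outlinks = 4
Contribution per link = PR / outlinks
= 1/35 / 4
= 1/140

1/140


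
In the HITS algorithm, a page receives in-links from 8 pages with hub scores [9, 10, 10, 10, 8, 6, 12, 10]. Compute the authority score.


Authority = sum of hub scores of in-linkers
In-link 1: hub score = 9
In-link 2: hub score = 10
In-link 3: hub score = 10
In-link 4: hub score = 10
In-link 5: hub score = 8
In-link 6: hub score = 6
In-link 7: hub score = 12
In-link 8: hub score = 10
Authority = 9 + 10 + 10 + 10 + 8 + 6 + 12 + 10 = 75

75


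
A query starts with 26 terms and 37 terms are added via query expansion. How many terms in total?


Original terms: 26
Expansion terms: 37
Total = 26 + 37 = 63

63


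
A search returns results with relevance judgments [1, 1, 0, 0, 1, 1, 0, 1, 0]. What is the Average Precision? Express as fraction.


Computing P@k for each relevant position:
Position 1: relevant, P@1 = 1/1 = 1
Position 2: relevant, P@2 = 2/2 = 1
Position 3: not relevant
Position 4: not relevant
Position 5: relevant, P@5 = 3/5 = 3/5
Position 6: relevant, P@6 = 4/6 = 2/3
Position 7: not relevant
Position 8: relevant, P@8 = 5/8 = 5/8
Position 9: not relevant
Sum of P@k = 1 + 1 + 3/5 + 2/3 + 5/8 = 467/120
AP = 467/120 / 5 = 467/600

467/600


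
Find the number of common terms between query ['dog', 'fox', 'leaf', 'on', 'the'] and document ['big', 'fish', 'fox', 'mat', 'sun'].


Query terms: ['dog', 'fox', 'leaf', 'on', 'the']
Document terms: ['big', 'fish', 'fox', 'mat', 'sun']
Common terms: ['fox']
Overlap count = 1

1


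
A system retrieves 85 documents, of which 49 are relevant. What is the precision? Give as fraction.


Precision = relevant_retrieved / total_retrieved
= 49 / 85
= 49 / (49 + 36)
= 49/85

49/85


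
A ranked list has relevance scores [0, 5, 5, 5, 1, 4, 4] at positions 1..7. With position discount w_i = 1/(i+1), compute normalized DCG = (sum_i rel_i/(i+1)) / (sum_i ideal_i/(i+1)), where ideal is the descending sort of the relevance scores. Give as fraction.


Position discount weights w_i = 1/(i+1) for i=1..7:
Weights = [1/2, 1/3, 1/4, 1/5, 1/6, 1/7, 1/8]
Actual relevance: [0, 5, 5, 5, 1, 4, 4]
DCG = 0/2 + 5/3 + 5/4 + 5/5 + 1/6 + 4/7 + 4/8 = 433/84
Ideal relevance (sorted desc): [5, 5, 5, 4, 4, 1, 0]
Ideal DCG = 5/2 + 5/3 + 5/4 + 4/5 + 4/6 + 1/7 + 0/8 = 2951/420
nDCG = DCG / ideal_DCG = 433/84 / 2951/420 = 2165/2951

2165/2951


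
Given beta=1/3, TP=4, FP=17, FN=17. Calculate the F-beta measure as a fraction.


P = TP/(TP+FP) = 4/21 = 4/21
R = TP/(TP+FN) = 4/21 = 4/21
beta^2 = 1/3^2 = 1/9
(1 + beta^2) = 10/9
Numerator = (1+beta^2)*P*R = 160/3969
Denominator = beta^2*P + R = 4/189 + 4/21 = 40/189
F_beta = 4/21

4/21


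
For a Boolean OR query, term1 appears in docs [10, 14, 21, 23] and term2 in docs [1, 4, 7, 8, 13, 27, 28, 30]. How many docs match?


Boolean OR: find union of posting lists
term1 docs: [10, 14, 21, 23]
term2 docs: [1, 4, 7, 8, 13, 27, 28, 30]
Union: [1, 4, 7, 8, 10, 13, 14, 21, 23, 27, 28, 30]
|union| = 12

12


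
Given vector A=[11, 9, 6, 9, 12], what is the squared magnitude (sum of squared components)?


|A|^2 = sum of squared components
A[0]^2 = 11^2 = 121
A[1]^2 = 9^2 = 81
A[2]^2 = 6^2 = 36
A[3]^2 = 9^2 = 81
A[4]^2 = 12^2 = 144
Sum = 121 + 81 + 36 + 81 + 144 = 463

463


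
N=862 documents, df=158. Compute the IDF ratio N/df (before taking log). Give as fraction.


IDF ratio = N / df
= 862 / 158
= 431/79

431/79


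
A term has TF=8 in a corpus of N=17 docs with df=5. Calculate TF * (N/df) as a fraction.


TF * (N/df)
= 8 * (17/5)
= 8 * 17/5
= 136/5

136/5


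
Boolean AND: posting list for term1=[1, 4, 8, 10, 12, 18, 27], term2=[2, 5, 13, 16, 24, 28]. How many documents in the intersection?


Boolean AND: find intersection of posting lists
term1 docs: [1, 4, 8, 10, 12, 18, 27]
term2 docs: [2, 5, 13, 16, 24, 28]
Intersection: []
|intersection| = 0

0


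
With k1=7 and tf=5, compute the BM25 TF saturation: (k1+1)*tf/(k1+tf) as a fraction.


BM25 TF component = (k1+1)*tf / (k1+tf)
k1 = 7, tf = 5
Numerator = (7+1)*5 = 40
Denominator = 7 + 5 = 12
= 40/12 = 10/3

10/3


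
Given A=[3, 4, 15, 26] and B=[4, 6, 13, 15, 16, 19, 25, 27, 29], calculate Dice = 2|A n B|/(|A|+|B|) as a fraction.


A intersect B = [4, 15]
|A intersect B| = 2
|A| = 4, |B| = 9
Dice = 2*2 / (4+9)
= 4 / 13 = 4/13

4/13


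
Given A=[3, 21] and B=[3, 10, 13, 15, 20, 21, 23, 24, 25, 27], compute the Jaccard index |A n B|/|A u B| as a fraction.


A intersect B = [3, 21]
|A intersect B| = 2
A union B = [3, 10, 13, 15, 20, 21, 23, 24, 25, 27]
|A union B| = 10
Jaccard = 2/10 = 1/5

1/5


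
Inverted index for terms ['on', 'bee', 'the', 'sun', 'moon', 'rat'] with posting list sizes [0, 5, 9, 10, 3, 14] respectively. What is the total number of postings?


Summing posting list sizes:
'on': 0 postings
'bee': 5 postings
'the': 9 postings
'sun': 10 postings
'moon': 3 postings
'rat': 14 postings
Total = 0 + 5 + 9 + 10 + 3 + 14 = 41

41


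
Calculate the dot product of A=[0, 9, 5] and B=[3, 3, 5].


Dot product = sum of element-wise products
A[0]*B[0] = 0*3 = 0
A[1]*B[1] = 9*3 = 27
A[2]*B[2] = 5*5 = 25
Sum = 0 + 27 + 25 = 52

52


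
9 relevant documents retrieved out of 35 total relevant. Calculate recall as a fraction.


Recall = retrieved_relevant / total_relevant
= 9 / 35
= 9 / (9 + 26)
= 9/35

9/35


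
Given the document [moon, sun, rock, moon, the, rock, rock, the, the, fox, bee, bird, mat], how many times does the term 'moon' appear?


Document has 13 words
Scanning for 'moon':
Found at positions: [0, 3]
Count = 2

2


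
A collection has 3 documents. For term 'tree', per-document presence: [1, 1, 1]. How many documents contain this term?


Checking each document for 'tree':
Doc 1: present
Doc 2: present
Doc 3: present
df = sum of presences = 1 + 1 + 1 = 3

3


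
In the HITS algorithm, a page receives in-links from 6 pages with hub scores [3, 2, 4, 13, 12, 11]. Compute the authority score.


Authority = sum of hub scores of in-linkers
In-link 1: hub score = 3
In-link 2: hub score = 2
In-link 3: hub score = 4
In-link 4: hub score = 13
In-link 5: hub score = 12
In-link 6: hub score = 11
Authority = 3 + 2 + 4 + 13 + 12 + 11 = 45

45


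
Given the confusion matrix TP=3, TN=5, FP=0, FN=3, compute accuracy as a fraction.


Accuracy = (TP + TN) / (TP + TN + FP + FN)
TP + TN = 3 + 5 = 8
Total = 3 + 5 + 0 + 3 = 11
Accuracy = 8 / 11 = 8/11

8/11


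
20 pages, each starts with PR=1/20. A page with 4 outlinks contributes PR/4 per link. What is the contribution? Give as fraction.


Initial PR = 1/20 = 1/20
Outlinks = 4
Contribution per link = PR / outlinks
= 1/20 / 4
= 1/80

1/80


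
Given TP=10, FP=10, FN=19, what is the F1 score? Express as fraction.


F1 = 2 * P * R / (P + R)
P = TP/(TP+FP) = 10/20 = 1/2
R = TP/(TP+FN) = 10/29 = 10/29
2 * P * R = 2 * 1/2 * 10/29 = 10/29
P + R = 1/2 + 10/29 = 49/58
F1 = 10/29 / 49/58 = 20/49

20/49


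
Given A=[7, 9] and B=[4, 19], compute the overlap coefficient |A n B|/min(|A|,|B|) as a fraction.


A intersect B = []
|A intersect B| = 0
min(|A|, |B|) = min(2, 2) = 2
Overlap = 0 / 2 = 0

0


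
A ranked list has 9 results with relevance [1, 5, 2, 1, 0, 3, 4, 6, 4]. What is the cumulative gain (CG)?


Cumulative Gain = sum of relevance scores
Position 1: rel=1, running sum=1
Position 2: rel=5, running sum=6
Position 3: rel=2, running sum=8
Position 4: rel=1, running sum=9
Position 5: rel=0, running sum=9
Position 6: rel=3, running sum=12
Position 7: rel=4, running sum=16
Position 8: rel=6, running sum=22
Position 9: rel=4, running sum=26
CG = 26

26


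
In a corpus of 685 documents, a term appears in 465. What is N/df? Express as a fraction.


IDF ratio = N / df
= 685 / 465
= 137/93

137/93


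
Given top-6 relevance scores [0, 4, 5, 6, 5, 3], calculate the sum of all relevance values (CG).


Cumulative Gain = sum of relevance scores
Position 1: rel=0, running sum=0
Position 2: rel=4, running sum=4
Position 3: rel=5, running sum=9
Position 4: rel=6, running sum=15
Position 5: rel=5, running sum=20
Position 6: rel=3, running sum=23
CG = 23

23


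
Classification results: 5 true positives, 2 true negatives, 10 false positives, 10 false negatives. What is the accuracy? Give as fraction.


Accuracy = (TP + TN) / (TP + TN + FP + FN)
TP + TN = 5 + 2 = 7
Total = 5 + 2 + 10 + 10 = 27
Accuracy = 7 / 27 = 7/27

7/27


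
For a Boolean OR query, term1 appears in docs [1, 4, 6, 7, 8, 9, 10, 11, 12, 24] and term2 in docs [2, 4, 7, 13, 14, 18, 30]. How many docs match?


Boolean OR: find union of posting lists
term1 docs: [1, 4, 6, 7, 8, 9, 10, 11, 12, 24]
term2 docs: [2, 4, 7, 13, 14, 18, 30]
Union: [1, 2, 4, 6, 7, 8, 9, 10, 11, 12, 13, 14, 18, 24, 30]
|union| = 15

15


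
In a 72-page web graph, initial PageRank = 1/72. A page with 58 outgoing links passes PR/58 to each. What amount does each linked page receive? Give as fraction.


Initial PR = 1/72 = 1/72
Outlinks = 58
Contribution per link = PR / outlinks
= 1/72 / 58
= 1/4176

1/4176


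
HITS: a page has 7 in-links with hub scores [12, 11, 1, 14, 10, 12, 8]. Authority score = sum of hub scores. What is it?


Authority = sum of hub scores of in-linkers
In-link 1: hub score = 12
In-link 2: hub score = 11
In-link 3: hub score = 1
In-link 4: hub score = 14
In-link 5: hub score = 10
In-link 6: hub score = 12
In-link 7: hub score = 8
Authority = 12 + 11 + 1 + 14 + 10 + 12 + 8 = 68

68


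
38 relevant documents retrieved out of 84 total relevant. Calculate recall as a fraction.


Recall = retrieved_relevant / total_relevant
= 38 / 84
= 38 / (38 + 46)
= 19/42

19/42


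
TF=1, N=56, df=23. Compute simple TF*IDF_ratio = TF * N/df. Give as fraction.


TF * (N/df)
= 1 * (56/23)
= 1 * 56/23
= 56/23

56/23


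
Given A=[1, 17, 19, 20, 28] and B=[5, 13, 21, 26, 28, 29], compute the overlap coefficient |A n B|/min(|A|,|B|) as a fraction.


A intersect B = [28]
|A intersect B| = 1
min(|A|, |B|) = min(5, 6) = 5
Overlap = 1 / 5 = 1/5

1/5


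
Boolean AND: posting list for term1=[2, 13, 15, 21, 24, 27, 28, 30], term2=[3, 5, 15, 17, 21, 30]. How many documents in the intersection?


Boolean AND: find intersection of posting lists
term1 docs: [2, 13, 15, 21, 24, 27, 28, 30]
term2 docs: [3, 5, 15, 17, 21, 30]
Intersection: [15, 21, 30]
|intersection| = 3

3


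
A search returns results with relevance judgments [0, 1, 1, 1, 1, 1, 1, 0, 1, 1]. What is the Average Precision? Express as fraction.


Computing P@k for each relevant position:
Position 1: not relevant
Position 2: relevant, P@2 = 1/2 = 1/2
Position 3: relevant, P@3 = 2/3 = 2/3
Position 4: relevant, P@4 = 3/4 = 3/4
Position 5: relevant, P@5 = 4/5 = 4/5
Position 6: relevant, P@6 = 5/6 = 5/6
Position 7: relevant, P@7 = 6/7 = 6/7
Position 8: not relevant
Position 9: relevant, P@9 = 7/9 = 7/9
Position 10: relevant, P@10 = 8/10 = 4/5
Sum of P@k = 1/2 + 2/3 + 3/4 + 4/5 + 5/6 + 6/7 + 7/9 + 4/5 = 7541/1260
AP = 7541/1260 / 8 = 7541/10080

7541/10080


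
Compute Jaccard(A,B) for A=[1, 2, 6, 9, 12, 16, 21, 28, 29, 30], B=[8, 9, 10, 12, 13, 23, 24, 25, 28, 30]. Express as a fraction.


A intersect B = [9, 12, 28, 30]
|A intersect B| = 4
A union B = [1, 2, 6, 8, 9, 10, 12, 13, 16, 21, 23, 24, 25, 28, 29, 30]
|A union B| = 16
Jaccard = 4/16 = 1/4

1/4


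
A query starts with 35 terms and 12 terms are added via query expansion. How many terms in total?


Original terms: 35
Expansion terms: 12
Total = 35 + 12 = 47

47


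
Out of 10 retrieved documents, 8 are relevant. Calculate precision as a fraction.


Precision = relevant_retrieved / total_retrieved
= 8 / 10
= 8 / (8 + 2)
= 4/5

4/5


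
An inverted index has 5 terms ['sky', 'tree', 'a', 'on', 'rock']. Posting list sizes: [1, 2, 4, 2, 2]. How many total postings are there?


Summing posting list sizes:
'sky': 1 postings
'tree': 2 postings
'a': 4 postings
'on': 2 postings
'rock': 2 postings
Total = 1 + 2 + 4 + 2 + 2 = 11

11


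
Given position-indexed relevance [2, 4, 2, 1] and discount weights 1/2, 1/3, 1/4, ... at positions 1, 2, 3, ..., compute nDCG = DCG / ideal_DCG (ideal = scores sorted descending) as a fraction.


Position discount weights w_i = 1/(i+1) for i=1..4:
Weights = [1/2, 1/3, 1/4, 1/5]
Actual relevance: [2, 4, 2, 1]
DCG = 2/2 + 4/3 + 2/4 + 1/5 = 91/30
Ideal relevance (sorted desc): [4, 2, 2, 1]
Ideal DCG = 4/2 + 2/3 + 2/4 + 1/5 = 101/30
nDCG = DCG / ideal_DCG = 91/30 / 101/30 = 91/101

91/101


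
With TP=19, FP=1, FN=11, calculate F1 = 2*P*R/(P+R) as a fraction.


F1 = 2 * P * R / (P + R)
P = TP/(TP+FP) = 19/20 = 19/20
R = TP/(TP+FN) = 19/30 = 19/30
2 * P * R = 2 * 19/20 * 19/30 = 361/300
P + R = 19/20 + 19/30 = 19/12
F1 = 361/300 / 19/12 = 19/25

19/25


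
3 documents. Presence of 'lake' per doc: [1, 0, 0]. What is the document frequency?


Checking each document for 'lake':
Doc 1: present
Doc 2: absent
Doc 3: absent
df = sum of presences = 1 + 0 + 0 = 1

1


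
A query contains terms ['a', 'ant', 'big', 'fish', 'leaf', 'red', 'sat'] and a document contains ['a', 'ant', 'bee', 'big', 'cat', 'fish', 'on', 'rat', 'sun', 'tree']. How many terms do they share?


Query terms: ['a', 'ant', 'big', 'fish', 'leaf', 'red', 'sat']
Document terms: ['a', 'ant', 'bee', 'big', 'cat', 'fish', 'on', 'rat', 'sun', 'tree']
Common terms: ['a', 'ant', 'big', 'fish']
Overlap count = 4

4


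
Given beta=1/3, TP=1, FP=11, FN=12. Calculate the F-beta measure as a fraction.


P = TP/(TP+FP) = 1/12 = 1/12
R = TP/(TP+FN) = 1/13 = 1/13
beta^2 = 1/3^2 = 1/9
(1 + beta^2) = 10/9
Numerator = (1+beta^2)*P*R = 5/702
Denominator = beta^2*P + R = 1/108 + 1/13 = 121/1404
F_beta = 10/121

10/121


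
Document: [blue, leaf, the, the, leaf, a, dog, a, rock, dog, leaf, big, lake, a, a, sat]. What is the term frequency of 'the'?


Document has 16 words
Scanning for 'the':
Found at positions: [2, 3]
Count = 2

2


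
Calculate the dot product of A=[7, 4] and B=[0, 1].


Dot product = sum of element-wise products
A[0]*B[0] = 7*0 = 0
A[1]*B[1] = 4*1 = 4
Sum = 0 + 4 = 4

4


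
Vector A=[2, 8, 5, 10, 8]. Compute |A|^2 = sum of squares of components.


|A|^2 = sum of squared components
A[0]^2 = 2^2 = 4
A[1]^2 = 8^2 = 64
A[2]^2 = 5^2 = 25
A[3]^2 = 10^2 = 100
A[4]^2 = 8^2 = 64
Sum = 4 + 64 + 25 + 100 + 64 = 257

257


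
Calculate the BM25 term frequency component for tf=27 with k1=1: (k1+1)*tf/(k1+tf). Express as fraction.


BM25 TF component = (k1+1)*tf / (k1+tf)
k1 = 1, tf = 27
Numerator = (1+1)*27 = 54
Denominator = 1 + 27 = 28
= 54/28 = 27/14

27/14


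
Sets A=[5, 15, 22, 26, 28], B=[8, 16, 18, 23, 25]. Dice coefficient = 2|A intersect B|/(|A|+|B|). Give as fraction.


A intersect B = []
|A intersect B| = 0
|A| = 5, |B| = 5
Dice = 2*0 / (5+5)
= 0 / 10 = 0

0


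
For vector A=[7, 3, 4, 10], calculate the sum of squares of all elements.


|A|^2 = sum of squared components
A[0]^2 = 7^2 = 49
A[1]^2 = 3^2 = 9
A[2]^2 = 4^2 = 16
A[3]^2 = 10^2 = 100
Sum = 49 + 9 + 16 + 100 = 174

174


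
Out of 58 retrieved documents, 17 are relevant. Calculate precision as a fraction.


Precision = relevant_retrieved / total_retrieved
= 17 / 58
= 17 / (17 + 41)
= 17/58

17/58


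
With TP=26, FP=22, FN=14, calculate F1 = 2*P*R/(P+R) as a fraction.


F1 = 2 * P * R / (P + R)
P = TP/(TP+FP) = 26/48 = 13/24
R = TP/(TP+FN) = 26/40 = 13/20
2 * P * R = 2 * 13/24 * 13/20 = 169/240
P + R = 13/24 + 13/20 = 143/120
F1 = 169/240 / 143/120 = 13/22

13/22


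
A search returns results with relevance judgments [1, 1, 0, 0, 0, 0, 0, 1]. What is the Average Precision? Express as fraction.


Computing P@k for each relevant position:
Position 1: relevant, P@1 = 1/1 = 1
Position 2: relevant, P@2 = 2/2 = 1
Position 3: not relevant
Position 4: not relevant
Position 5: not relevant
Position 6: not relevant
Position 7: not relevant
Position 8: relevant, P@8 = 3/8 = 3/8
Sum of P@k = 1 + 1 + 3/8 = 19/8
AP = 19/8 / 3 = 19/24

19/24


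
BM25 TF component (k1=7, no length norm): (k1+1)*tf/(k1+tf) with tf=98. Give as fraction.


BM25 TF component = (k1+1)*tf / (k1+tf)
k1 = 7, tf = 98
Numerator = (7+1)*98 = 784
Denominator = 7 + 98 = 105
= 784/105 = 112/15

112/15


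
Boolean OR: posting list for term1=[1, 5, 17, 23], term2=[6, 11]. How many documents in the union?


Boolean OR: find union of posting lists
term1 docs: [1, 5, 17, 23]
term2 docs: [6, 11]
Union: [1, 5, 6, 11, 17, 23]
|union| = 6

6


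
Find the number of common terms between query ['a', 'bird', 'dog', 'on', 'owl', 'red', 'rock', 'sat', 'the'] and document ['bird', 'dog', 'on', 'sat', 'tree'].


Query terms: ['a', 'bird', 'dog', 'on', 'owl', 'red', 'rock', 'sat', 'the']
Document terms: ['bird', 'dog', 'on', 'sat', 'tree']
Common terms: ['bird', 'dog', 'on', 'sat']
Overlap count = 4

4


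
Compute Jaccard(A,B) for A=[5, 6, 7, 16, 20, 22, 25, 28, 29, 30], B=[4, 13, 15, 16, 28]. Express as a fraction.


A intersect B = [16, 28]
|A intersect B| = 2
A union B = [4, 5, 6, 7, 13, 15, 16, 20, 22, 25, 28, 29, 30]
|A union B| = 13
Jaccard = 2/13 = 2/13

2/13


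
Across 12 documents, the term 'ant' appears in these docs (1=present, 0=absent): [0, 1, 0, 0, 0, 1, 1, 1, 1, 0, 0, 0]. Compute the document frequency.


Checking each document for 'ant':
Doc 1: absent
Doc 2: present
Doc 3: absent
Doc 4: absent
Doc 5: absent
Doc 6: present
Doc 7: present
Doc 8: present
Doc 9: present
Doc 10: absent
Doc 11: absent
Doc 12: absent
df = sum of presences = 0 + 1 + 0 + 0 + 0 + 1 + 1 + 1 + 1 + 0 + 0 + 0 = 5

5


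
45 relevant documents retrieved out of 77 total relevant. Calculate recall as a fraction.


Recall = retrieved_relevant / total_relevant
= 45 / 77
= 45 / (45 + 32)
= 45/77

45/77


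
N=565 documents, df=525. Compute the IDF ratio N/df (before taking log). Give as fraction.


IDF ratio = N / df
= 565 / 525
= 113/105

113/105


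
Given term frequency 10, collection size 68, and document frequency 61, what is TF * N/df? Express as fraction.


TF * (N/df)
= 10 * (68/61)
= 10 * 68/61
= 680/61

680/61


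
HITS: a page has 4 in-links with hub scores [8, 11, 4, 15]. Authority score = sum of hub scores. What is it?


Authority = sum of hub scores of in-linkers
In-link 1: hub score = 8
In-link 2: hub score = 11
In-link 3: hub score = 4
In-link 4: hub score = 15
Authority = 8 + 11 + 4 + 15 = 38

38


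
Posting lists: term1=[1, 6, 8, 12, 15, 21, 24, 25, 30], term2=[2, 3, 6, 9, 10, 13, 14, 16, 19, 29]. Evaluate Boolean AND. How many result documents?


Boolean AND: find intersection of posting lists
term1 docs: [1, 6, 8, 12, 15, 21, 24, 25, 30]
term2 docs: [2, 3, 6, 9, 10, 13, 14, 16, 19, 29]
Intersection: [6]
|intersection| = 1

1


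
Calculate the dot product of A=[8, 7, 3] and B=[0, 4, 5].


Dot product = sum of element-wise products
A[0]*B[0] = 8*0 = 0
A[1]*B[1] = 7*4 = 28
A[2]*B[2] = 3*5 = 15
Sum = 0 + 28 + 15 = 43

43


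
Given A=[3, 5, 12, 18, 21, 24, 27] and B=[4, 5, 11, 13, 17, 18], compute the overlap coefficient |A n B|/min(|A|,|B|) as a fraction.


A intersect B = [5, 18]
|A intersect B| = 2
min(|A|, |B|) = min(7, 6) = 6
Overlap = 2 / 6 = 1/3

1/3


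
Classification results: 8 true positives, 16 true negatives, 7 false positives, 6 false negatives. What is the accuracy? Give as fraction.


Accuracy = (TP + TN) / (TP + TN + FP + FN)
TP + TN = 8 + 16 = 24
Total = 8 + 16 + 7 + 6 = 37
Accuracy = 24 / 37 = 24/37

24/37


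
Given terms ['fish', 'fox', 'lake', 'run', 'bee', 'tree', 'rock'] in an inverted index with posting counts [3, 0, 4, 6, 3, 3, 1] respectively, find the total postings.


Summing posting list sizes:
'fish': 3 postings
'fox': 0 postings
'lake': 4 postings
'run': 6 postings
'bee': 3 postings
'tree': 3 postings
'rock': 1 postings
Total = 3 + 0 + 4 + 6 + 3 + 3 + 1 = 20

20


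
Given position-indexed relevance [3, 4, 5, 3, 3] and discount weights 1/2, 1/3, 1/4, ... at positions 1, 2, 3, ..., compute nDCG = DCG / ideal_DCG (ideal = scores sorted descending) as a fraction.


Position discount weights w_i = 1/(i+1) for i=1..5:
Weights = [1/2, 1/3, 1/4, 1/5, 1/6]
Actual relevance: [3, 4, 5, 3, 3]
DCG = 3/2 + 4/3 + 5/4 + 3/5 + 3/6 = 311/60
Ideal relevance (sorted desc): [5, 4, 3, 3, 3]
Ideal DCG = 5/2 + 4/3 + 3/4 + 3/5 + 3/6 = 341/60
nDCG = DCG / ideal_DCG = 311/60 / 341/60 = 311/341

311/341


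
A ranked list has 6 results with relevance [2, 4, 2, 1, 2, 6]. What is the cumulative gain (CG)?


Cumulative Gain = sum of relevance scores
Position 1: rel=2, running sum=2
Position 2: rel=4, running sum=6
Position 3: rel=2, running sum=8
Position 4: rel=1, running sum=9
Position 5: rel=2, running sum=11
Position 6: rel=6, running sum=17
CG = 17

17


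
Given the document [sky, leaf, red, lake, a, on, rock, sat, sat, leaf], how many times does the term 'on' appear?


Document has 10 words
Scanning for 'on':
Found at positions: [5]
Count = 1

1


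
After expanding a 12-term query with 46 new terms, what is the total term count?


Original terms: 12
Expansion terms: 46
Total = 12 + 46 = 58

58


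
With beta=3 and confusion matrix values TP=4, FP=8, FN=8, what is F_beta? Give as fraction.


P = TP/(TP+FP) = 4/12 = 1/3
R = TP/(TP+FN) = 4/12 = 1/3
beta^2 = 3^2 = 9
(1 + beta^2) = 10
Numerator = (1+beta^2)*P*R = 10/9
Denominator = beta^2*P + R = 3 + 1/3 = 10/3
F_beta = 1/3

1/3


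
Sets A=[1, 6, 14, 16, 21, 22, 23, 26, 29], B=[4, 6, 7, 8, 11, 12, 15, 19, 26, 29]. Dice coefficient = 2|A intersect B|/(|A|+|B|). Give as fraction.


A intersect B = [6, 26, 29]
|A intersect B| = 3
|A| = 9, |B| = 10
Dice = 2*3 / (9+10)
= 6 / 19 = 6/19

6/19


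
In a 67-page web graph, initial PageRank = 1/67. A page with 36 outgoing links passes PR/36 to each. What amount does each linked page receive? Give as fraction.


Initial PR = 1/67 = 1/67
Outlinks = 36
Contribution per link = PR / outlinks
= 1/67 / 36
= 1/2412

1/2412


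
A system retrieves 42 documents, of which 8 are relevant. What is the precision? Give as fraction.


Precision = relevant_retrieved / total_retrieved
= 8 / 42
= 8 / (8 + 34)
= 4/21

4/21


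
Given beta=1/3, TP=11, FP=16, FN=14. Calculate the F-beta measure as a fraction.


P = TP/(TP+FP) = 11/27 = 11/27
R = TP/(TP+FN) = 11/25 = 11/25
beta^2 = 1/3^2 = 1/9
(1 + beta^2) = 10/9
Numerator = (1+beta^2)*P*R = 242/1215
Denominator = beta^2*P + R = 11/243 + 11/25 = 2948/6075
F_beta = 55/134

55/134


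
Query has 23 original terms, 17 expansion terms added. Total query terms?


Original terms: 23
Expansion terms: 17
Total = 23 + 17 = 40

40


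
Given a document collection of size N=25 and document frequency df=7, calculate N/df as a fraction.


IDF ratio = N / df
= 25 / 7
= 25/7

25/7


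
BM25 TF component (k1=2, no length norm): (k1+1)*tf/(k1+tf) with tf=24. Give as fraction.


BM25 TF component = (k1+1)*tf / (k1+tf)
k1 = 2, tf = 24
Numerator = (2+1)*24 = 72
Denominator = 2 + 24 = 26
= 72/26 = 36/13

36/13


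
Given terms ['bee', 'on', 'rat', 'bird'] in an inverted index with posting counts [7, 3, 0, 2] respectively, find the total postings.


Summing posting list sizes:
'bee': 7 postings
'on': 3 postings
'rat': 0 postings
'bird': 2 postings
Total = 7 + 3 + 0 + 2 = 12

12


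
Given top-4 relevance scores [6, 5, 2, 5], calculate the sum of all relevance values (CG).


Cumulative Gain = sum of relevance scores
Position 1: rel=6, running sum=6
Position 2: rel=5, running sum=11
Position 3: rel=2, running sum=13
Position 4: rel=5, running sum=18
CG = 18

18


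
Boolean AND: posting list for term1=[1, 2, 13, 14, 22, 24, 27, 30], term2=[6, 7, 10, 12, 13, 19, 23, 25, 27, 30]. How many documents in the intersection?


Boolean AND: find intersection of posting lists
term1 docs: [1, 2, 13, 14, 22, 24, 27, 30]
term2 docs: [6, 7, 10, 12, 13, 19, 23, 25, 27, 30]
Intersection: [13, 27, 30]
|intersection| = 3

3


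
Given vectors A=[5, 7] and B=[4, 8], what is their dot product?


Dot product = sum of element-wise products
A[0]*B[0] = 5*4 = 20
A[1]*B[1] = 7*8 = 56
Sum = 20 + 56 = 76

76


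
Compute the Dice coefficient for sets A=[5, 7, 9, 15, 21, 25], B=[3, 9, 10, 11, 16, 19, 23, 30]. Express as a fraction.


A intersect B = [9]
|A intersect B| = 1
|A| = 6, |B| = 8
Dice = 2*1 / (6+8)
= 2 / 14 = 1/7

1/7


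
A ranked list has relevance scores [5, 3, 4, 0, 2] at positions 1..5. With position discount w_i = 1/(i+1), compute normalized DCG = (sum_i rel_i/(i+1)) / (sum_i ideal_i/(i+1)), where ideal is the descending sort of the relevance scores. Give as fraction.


Position discount weights w_i = 1/(i+1) for i=1..5:
Weights = [1/2, 1/3, 1/4, 1/5, 1/6]
Actual relevance: [5, 3, 4, 0, 2]
DCG = 5/2 + 3/3 + 4/4 + 0/5 + 2/6 = 29/6
Ideal relevance (sorted desc): [5, 4, 3, 2, 0]
Ideal DCG = 5/2 + 4/3 + 3/4 + 2/5 + 0/6 = 299/60
nDCG = DCG / ideal_DCG = 29/6 / 299/60 = 290/299

290/299
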